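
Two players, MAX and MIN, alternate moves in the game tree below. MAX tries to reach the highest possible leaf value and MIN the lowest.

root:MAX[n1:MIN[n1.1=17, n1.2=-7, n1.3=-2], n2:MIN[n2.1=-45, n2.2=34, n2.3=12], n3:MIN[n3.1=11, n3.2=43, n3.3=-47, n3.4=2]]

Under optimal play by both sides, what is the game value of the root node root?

n1 (MIN): min(17, -7, -2) = -7
n2 (MIN): min(-45, 34, 12) = -45
n3 (MIN): min(11, 43, -47, 2) = -47
root (MAX): max(-7, -45, -47) = -7

-7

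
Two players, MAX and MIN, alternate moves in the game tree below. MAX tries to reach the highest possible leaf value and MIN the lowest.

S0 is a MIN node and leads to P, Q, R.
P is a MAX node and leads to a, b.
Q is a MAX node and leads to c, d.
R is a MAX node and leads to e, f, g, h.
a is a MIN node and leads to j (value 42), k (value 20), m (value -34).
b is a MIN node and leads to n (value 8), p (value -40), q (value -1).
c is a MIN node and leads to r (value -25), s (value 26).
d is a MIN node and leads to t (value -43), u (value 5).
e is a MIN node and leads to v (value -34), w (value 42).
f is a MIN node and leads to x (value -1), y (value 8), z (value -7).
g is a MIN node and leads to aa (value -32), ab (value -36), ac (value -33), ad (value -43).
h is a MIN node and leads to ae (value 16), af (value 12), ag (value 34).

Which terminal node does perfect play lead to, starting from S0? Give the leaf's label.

a (MIN): min(42, 20, -34) = -34
b (MIN): min(8, -40, -1) = -40
P (MAX): max(-34, -40) = -34
c (MIN): min(-25, 26) = -25
d (MIN): min(-43, 5) = -43
Q (MAX): max(-25, -43) = -25
e (MIN): min(-34, 42) = -34
f (MIN): min(-1, 8, -7) = -7
g (MIN): min(-32, -36, -33, -43) = -43
h (MIN): min(16, 12, 34) = 12
R (MAX): max(-34, -7, -43, 12) = 12
S0 (MIN): min(-34, -25, 12) = -34
At S0, MIN picks P (lowest: -34).
At P, MAX picks a (highest: -34).
At a, MIN picks m (lowest: -34).
Terminal value -34.

m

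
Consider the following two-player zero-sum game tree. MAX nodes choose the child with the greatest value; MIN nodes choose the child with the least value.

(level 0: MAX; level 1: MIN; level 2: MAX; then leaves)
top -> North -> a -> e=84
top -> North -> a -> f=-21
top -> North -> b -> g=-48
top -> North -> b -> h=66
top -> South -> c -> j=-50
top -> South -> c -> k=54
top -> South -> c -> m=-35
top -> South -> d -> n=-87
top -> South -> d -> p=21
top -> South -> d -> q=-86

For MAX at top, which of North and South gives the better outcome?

a (MAX): max(84, -21) = 84
b (MAX): max(-48, 66) = 66
North (MIN): min(84, 66) = 66
c (MAX): max(-50, 54, -35) = 54
d (MAX): max(-87, 21, -86) = 21
South (MIN): min(54, 21) = 21
MAX prefers the higher value; North=66, South=21. North is better since 66 > 21.

North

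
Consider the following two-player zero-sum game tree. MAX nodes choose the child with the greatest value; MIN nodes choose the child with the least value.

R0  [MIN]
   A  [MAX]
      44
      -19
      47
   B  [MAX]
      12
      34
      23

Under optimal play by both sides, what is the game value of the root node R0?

34

A (MAX): max(44, -19, 47) = 47
B (MAX): max(12, 34, 23) = 34
R0 (MIN): min(47, 34) = 34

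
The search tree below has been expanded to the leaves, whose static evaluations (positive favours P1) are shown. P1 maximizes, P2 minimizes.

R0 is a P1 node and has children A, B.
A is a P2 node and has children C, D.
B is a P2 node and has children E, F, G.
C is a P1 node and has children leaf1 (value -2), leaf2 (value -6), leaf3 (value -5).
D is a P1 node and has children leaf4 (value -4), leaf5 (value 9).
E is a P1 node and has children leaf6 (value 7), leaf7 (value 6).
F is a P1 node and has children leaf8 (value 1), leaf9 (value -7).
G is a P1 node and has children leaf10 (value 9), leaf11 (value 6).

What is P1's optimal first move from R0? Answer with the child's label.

C (P1): max(-2, -6, -5) = -2
D (P1): max(-4, 9) = 9
A (P2): min(-2, 9) = -2
E (P1): max(7, 6) = 7
F (P1): max(1, -7) = 1
G (P1): max(9, 6) = 9
B (P2): min(7, 1, 9) = 1
R0 (P1): max(-2, 1) = 1
P1 at R0 wants the highest of {A=-2, B=1}, so chooses B.

B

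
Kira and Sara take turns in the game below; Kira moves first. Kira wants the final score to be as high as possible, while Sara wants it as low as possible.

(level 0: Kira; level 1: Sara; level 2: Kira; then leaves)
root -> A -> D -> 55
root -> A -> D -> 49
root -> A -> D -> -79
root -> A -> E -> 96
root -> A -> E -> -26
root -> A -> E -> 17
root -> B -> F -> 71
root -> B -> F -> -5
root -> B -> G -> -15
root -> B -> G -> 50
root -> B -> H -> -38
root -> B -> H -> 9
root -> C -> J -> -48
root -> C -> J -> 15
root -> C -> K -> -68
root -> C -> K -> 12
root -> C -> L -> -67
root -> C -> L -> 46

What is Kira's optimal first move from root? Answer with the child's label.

D (Kira): max(55, 49, -79) = 55
E (Kira): max(96, -26, 17) = 96
A (Sara): min(55, 96) = 55
F (Kira): max(71, -5) = 71
G (Kira): max(-15, 50) = 50
H (Kira): max(-38, 9) = 9
B (Sara): min(71, 50, 9) = 9
J (Kira): max(-48, 15) = 15
K (Kira): max(-68, 12) = 12
L (Kira): max(-67, 46) = 46
C (Sara): min(15, 12, 46) = 12
root (Kira): max(55, 9, 12) = 55
Kira at root wants the highest of {A=55, B=9, C=12}, so chooses A.

A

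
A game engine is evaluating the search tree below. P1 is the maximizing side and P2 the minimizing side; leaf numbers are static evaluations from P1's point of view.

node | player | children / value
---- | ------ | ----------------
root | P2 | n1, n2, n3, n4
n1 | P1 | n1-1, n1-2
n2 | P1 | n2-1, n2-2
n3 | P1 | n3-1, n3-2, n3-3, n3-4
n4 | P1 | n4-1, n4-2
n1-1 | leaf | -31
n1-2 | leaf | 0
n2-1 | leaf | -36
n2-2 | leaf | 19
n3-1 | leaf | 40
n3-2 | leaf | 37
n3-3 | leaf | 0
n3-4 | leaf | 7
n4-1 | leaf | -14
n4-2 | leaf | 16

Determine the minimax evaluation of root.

0

n1 (P1): max(-31, 0) = 0
n2 (P1): max(-36, 19) = 19
n3 (P1): max(40, 37, 0, 7) = 40
n4 (P1): max(-14, 16) = 16
root (P2): min(0, 19, 40, 16) = 0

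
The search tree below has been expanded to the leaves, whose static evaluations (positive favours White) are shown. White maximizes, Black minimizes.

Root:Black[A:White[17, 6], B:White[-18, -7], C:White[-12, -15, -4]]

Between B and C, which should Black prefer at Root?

B (White): max(-18, -7) = -7
C (White): max(-12, -15, -4) = -4
Black prefers the lower value; B=-7, C=-4. B is better since -7 < -4.

B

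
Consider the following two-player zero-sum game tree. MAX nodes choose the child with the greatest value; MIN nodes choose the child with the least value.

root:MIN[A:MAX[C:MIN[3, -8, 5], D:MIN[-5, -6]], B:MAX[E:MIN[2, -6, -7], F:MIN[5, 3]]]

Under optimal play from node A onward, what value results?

C (MIN): min(3, -8, 5) = -8
D (MIN): min(-5, -6) = -6
A (MAX): max(-8, -6) = -6

-6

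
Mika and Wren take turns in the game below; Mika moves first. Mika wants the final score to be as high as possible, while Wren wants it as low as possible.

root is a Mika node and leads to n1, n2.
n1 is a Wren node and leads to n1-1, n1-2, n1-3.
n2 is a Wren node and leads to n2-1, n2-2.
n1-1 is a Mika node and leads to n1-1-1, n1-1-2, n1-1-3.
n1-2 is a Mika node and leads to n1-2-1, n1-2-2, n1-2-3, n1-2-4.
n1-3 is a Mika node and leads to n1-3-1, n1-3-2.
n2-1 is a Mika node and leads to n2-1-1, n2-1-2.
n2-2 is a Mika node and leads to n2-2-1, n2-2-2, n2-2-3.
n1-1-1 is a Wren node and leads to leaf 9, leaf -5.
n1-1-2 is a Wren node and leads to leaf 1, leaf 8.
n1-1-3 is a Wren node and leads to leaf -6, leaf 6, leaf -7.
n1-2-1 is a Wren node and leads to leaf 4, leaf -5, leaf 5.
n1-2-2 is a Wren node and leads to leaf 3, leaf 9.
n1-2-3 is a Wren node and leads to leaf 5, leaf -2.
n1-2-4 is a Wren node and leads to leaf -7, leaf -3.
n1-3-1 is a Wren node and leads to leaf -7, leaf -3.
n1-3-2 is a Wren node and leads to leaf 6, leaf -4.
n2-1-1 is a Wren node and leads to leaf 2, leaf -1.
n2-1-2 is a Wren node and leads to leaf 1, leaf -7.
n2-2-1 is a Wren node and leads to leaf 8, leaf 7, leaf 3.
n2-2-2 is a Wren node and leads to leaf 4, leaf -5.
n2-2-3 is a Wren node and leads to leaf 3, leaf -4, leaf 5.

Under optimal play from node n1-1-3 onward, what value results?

n1-1-3 (Wren): min(-6, 6, -7) = -7

-7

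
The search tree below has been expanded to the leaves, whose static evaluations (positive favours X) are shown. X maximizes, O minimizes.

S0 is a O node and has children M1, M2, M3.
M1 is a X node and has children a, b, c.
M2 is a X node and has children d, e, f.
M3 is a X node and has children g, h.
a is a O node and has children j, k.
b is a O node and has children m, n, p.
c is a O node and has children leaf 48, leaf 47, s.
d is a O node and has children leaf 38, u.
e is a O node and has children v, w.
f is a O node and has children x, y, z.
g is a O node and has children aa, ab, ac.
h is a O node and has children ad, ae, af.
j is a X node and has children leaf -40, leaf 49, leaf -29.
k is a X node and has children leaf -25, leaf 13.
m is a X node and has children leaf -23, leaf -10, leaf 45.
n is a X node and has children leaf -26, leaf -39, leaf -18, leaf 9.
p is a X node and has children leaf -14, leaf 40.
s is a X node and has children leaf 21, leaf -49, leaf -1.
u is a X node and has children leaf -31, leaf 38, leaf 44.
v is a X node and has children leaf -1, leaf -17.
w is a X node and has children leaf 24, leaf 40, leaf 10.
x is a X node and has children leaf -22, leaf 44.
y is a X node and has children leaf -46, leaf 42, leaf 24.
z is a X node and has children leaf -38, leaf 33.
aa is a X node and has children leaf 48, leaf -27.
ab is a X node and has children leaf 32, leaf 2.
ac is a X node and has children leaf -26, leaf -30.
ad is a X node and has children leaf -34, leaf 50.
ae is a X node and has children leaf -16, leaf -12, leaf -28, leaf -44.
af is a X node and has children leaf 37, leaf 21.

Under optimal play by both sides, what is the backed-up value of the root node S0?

j (X): max(-40, 49, -29) = 49
k (X): max(-25, 13) = 13
a (O): min(49, 13) = 13
m (X): max(-23, -10, 45) = 45
n (X): max(-26, -39, -18, 9) = 9
p (X): max(-14, 40) = 40
b (O): min(45, 9, 40) = 9
s (X): max(21, -49, -1) = 21
c (O): min(48, 47, 21) = 21
M1 (X): max(13, 9, 21) = 21
u (X): max(-31, 38, 44) = 44
d (O): min(38, 44) = 38
v (X): max(-1, -17) = -1
w (X): max(24, 40, 10) = 40
e (O): min(-1, 40) = -1
x (X): max(-22, 44) = 44
y (X): max(-46, 42, 24) = 42
z (X): max(-38, 33) = 33
f (O): min(44, 42, 33) = 33
M2 (X): max(38, -1, 33) = 38
aa (X): max(48, -27) = 48
ab (X): max(32, 2) = 32
ac (X): max(-26, -30) = -26
g (O): min(48, 32, -26) = -26
ad (X): max(-34, 50) = 50
ae (X): max(-16, -12, -28, -44) = -12
af (X): max(37, 21) = 37
h (O): min(50, -12, 37) = -12
M3 (X): max(-26, -12) = -12
S0 (O): min(21, 38, -12) = -12

-12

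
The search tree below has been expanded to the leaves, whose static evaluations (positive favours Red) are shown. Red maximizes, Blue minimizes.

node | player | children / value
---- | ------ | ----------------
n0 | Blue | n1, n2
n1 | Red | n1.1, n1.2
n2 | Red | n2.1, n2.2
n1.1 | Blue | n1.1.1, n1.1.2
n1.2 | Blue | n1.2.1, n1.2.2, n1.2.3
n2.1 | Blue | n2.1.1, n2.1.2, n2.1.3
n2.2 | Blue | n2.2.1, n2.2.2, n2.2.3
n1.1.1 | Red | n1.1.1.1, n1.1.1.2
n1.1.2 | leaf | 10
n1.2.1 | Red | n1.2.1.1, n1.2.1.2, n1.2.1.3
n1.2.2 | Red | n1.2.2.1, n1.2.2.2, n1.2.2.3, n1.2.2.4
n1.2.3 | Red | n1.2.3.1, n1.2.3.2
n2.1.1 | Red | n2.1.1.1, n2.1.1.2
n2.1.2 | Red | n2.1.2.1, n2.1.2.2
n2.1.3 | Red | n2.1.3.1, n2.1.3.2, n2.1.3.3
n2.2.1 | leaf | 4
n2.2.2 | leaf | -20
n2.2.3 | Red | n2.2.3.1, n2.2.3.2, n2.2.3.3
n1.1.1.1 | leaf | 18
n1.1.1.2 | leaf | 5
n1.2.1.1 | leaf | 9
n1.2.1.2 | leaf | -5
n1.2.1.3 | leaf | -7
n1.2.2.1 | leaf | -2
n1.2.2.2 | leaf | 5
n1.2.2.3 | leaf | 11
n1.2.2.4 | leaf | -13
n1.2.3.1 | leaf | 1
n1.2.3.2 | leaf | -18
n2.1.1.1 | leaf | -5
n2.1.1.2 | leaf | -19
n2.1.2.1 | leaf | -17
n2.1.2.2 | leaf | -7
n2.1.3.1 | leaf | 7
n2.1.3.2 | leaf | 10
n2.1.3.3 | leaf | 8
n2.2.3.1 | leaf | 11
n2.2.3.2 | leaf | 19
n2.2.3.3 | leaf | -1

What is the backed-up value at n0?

n1.1.1 (Red): max(18, 5) = 18
n1.1 (Blue): min(18, 10) = 10
n1.2.1 (Red): max(9, -5, -7) = 9
n1.2.2 (Red): max(-2, 5, 11, -13) = 11
n1.2.3 (Red): max(1, -18) = 1
n1.2 (Blue): min(9, 11, 1) = 1
n1 (Red): max(10, 1) = 10
n2.1.1 (Red): max(-5, -19) = -5
n2.1.2 (Red): max(-17, -7) = -7
n2.1.3 (Red): max(7, 10, 8) = 10
n2.1 (Blue): min(-5, -7, 10) = -7
n2.2.3 (Red): max(11, 19, -1) = 19
n2.2 (Blue): min(4, -20, 19) = -20
n2 (Red): max(-7, -20) = -7
n0 (Blue): min(10, -7) = -7

-7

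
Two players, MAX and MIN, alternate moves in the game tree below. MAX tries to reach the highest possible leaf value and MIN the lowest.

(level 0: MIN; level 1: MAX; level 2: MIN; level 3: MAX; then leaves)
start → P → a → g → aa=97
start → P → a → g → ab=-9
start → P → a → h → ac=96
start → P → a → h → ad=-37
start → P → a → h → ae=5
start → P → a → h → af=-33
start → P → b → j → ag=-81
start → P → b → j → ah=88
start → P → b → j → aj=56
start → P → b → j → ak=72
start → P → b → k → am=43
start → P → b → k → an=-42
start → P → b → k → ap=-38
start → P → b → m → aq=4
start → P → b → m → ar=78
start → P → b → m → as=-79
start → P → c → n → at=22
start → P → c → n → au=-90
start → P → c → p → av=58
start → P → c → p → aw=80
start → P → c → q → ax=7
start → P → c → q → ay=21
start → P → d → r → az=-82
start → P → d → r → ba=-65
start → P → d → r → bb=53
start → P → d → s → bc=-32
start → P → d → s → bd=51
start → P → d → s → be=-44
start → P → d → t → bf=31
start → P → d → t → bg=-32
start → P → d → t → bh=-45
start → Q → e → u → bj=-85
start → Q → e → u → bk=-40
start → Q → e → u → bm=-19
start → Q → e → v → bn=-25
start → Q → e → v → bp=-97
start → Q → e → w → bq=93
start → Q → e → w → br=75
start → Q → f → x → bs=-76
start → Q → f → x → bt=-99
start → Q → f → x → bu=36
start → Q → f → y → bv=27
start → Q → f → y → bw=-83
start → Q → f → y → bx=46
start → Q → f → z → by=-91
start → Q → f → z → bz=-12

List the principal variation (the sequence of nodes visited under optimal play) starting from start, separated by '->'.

start -> Q -> f -> z -> bz

g (MAX): max(97, -9) = 97
h (MAX): max(96, -37, 5, -33) = 96
a (MIN): min(97, 96) = 96
j (MAX): max(-81, 88, 56, 72) = 88
k (MAX): max(43, -42, -38) = 43
m (MAX): max(4, 78, -79) = 78
b (MIN): min(88, 43, 78) = 43
n (MAX): max(22, -90) = 22
p (MAX): max(58, 80) = 80
q (MAX): max(7, 21) = 21
c (MIN): min(22, 80, 21) = 21
r (MAX): max(-82, -65, 53) = 53
s (MAX): max(-32, 51, -44) = 51
t (MAX): max(31, -32, -45) = 31
d (MIN): min(53, 51, 31) = 31
P (MAX): max(96, 43, 21, 31) = 96
u (MAX): max(-85, -40, -19) = -19
v (MAX): max(-25, -97) = -25
w (MAX): max(93, 75) = 93
e (MIN): min(-19, -25, 93) = -25
x (MAX): max(-76, -99, 36) = 36
y (MAX): max(27, -83, 46) = 46
z (MAX): max(-91, -12) = -12
f (MIN): min(36, 46, -12) = -12
Q (MAX): max(-25, -12) = -12
start (MIN): min(96, -12) = -12
At start, MIN picks Q (lowest: -12).
At Q, MAX picks f (highest: -12).
At f, MIN picks z (lowest: -12).
At z, MAX picks bz (highest: -12).
Terminal value -12.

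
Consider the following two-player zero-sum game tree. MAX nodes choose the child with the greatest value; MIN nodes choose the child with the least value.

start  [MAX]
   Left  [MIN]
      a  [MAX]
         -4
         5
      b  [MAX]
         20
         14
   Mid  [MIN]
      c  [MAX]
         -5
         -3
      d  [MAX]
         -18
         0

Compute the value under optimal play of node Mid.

c (MAX): max(-5, -3) = -3
d (MAX): max(-18, 0) = 0
Mid (MIN): min(-3, 0) = -3

-3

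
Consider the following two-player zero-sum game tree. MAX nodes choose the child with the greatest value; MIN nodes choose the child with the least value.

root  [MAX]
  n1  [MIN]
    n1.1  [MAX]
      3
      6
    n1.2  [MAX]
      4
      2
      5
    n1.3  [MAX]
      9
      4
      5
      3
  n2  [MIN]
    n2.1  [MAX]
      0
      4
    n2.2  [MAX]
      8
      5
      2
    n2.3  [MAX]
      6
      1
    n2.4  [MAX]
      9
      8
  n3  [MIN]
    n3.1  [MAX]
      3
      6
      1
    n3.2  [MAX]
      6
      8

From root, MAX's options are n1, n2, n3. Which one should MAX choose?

n1.1 (MAX): max(3, 6) = 6
n1.2 (MAX): max(4, 2, 5) = 5
n1.3 (MAX): max(9, 4, 5, 3) = 9
n1 (MIN): min(6, 5, 9) = 5
n2.1 (MAX): max(0, 4) = 4
n2.2 (MAX): max(8, 5, 2) = 8
n2.3 (MAX): max(6, 1) = 6
n2.4 (MAX): max(9, 8) = 9
n2 (MIN): min(4, 8, 6, 9) = 4
n3.1 (MAX): max(3, 6, 1) = 6
n3.2 (MAX): max(6, 8) = 8
n3 (MIN): min(6, 8) = 6
root (MAX): max(5, 4, 6) = 6
MAX at root wants the highest of {n1=5, n2=4, n3=6}, so chooses n3.

n3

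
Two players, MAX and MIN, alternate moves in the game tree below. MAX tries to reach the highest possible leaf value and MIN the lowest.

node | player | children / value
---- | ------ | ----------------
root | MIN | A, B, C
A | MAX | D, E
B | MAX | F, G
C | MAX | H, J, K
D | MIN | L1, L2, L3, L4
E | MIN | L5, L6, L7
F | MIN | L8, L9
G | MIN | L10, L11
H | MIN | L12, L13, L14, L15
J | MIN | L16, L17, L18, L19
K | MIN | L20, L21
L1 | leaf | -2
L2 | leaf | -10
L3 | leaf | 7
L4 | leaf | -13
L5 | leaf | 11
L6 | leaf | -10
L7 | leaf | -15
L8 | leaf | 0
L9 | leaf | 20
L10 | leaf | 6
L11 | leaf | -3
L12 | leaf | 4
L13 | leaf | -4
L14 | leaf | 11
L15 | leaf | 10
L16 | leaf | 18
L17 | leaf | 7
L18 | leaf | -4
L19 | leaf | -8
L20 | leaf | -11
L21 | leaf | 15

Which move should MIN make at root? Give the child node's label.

D (MIN): min(-2, -10, 7, -13) = -13
E (MIN): min(11, -10, -15) = -15
A (MAX): max(-13, -15) = -13
F (MIN): min(0, 20) = 0
G (MIN): min(6, -3) = -3
B (MAX): max(0, -3) = 0
H (MIN): min(4, -4, 11, 10) = -4
J (MIN): min(18, 7, -4, -8) = -8
K (MIN): min(-11, 15) = -11
C (MAX): max(-4, -8, -11) = -4
root (MIN): min(-13, 0, -4) = -13
MIN at root wants the lowest of {A=-13, B=0, C=-4}, so chooses A.

A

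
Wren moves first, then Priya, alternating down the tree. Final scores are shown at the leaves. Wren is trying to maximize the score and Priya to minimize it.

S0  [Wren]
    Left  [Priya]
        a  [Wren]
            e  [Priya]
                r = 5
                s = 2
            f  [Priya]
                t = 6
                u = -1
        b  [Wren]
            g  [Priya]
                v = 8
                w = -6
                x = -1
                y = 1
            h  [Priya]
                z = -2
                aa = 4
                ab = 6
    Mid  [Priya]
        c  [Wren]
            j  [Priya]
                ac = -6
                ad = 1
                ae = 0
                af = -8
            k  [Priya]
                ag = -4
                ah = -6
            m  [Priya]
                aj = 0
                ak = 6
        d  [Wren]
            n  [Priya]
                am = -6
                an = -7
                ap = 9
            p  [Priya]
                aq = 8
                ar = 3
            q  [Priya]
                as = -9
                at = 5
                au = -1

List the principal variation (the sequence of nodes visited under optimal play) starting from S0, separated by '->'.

S0 -> Mid -> c -> m -> aj

e (Priya): min(5, 2) = 2
f (Priya): min(6, -1) = -1
a (Wren): max(2, -1) = 2
g (Priya): min(8, -6, -1, 1) = -6
h (Priya): min(-2, 4, 6) = -2
b (Wren): max(-6, -2) = -2
Left (Priya): min(2, -2) = -2
j (Priya): min(-6, 1, 0, -8) = -8
k (Priya): min(-4, -6) = -6
m (Priya): min(0, 6) = 0
c (Wren): max(-8, -6, 0) = 0
n (Priya): min(-6, -7, 9) = -7
p (Priya): min(8, 3) = 3
q (Priya): min(-9, 5, -1) = -9
d (Wren): max(-7, 3, -9) = 3
Mid (Priya): min(0, 3) = 0
S0 (Wren): max(-2, 0) = 0
At S0, Wren picks Mid (highest: 0).
At Mid, Priya picks c (lowest: 0).
At c, Wren picks m (highest: 0).
At m, Priya picks aj (lowest: 0).
Terminal value 0.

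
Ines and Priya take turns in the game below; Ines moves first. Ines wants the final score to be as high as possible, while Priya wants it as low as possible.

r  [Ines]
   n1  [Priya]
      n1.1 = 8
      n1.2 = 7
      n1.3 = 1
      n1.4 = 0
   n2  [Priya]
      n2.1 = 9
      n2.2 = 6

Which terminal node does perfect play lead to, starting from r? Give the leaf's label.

n2.2

n1 (Priya): min(8, 7, 1, 0) = 0
n2 (Priya): min(9, 6) = 6
r (Ines): max(0, 6) = 6
At r, Ines picks n2 (highest: 6).
At n2, Priya picks n2.2 (lowest: 6).
Terminal value 6.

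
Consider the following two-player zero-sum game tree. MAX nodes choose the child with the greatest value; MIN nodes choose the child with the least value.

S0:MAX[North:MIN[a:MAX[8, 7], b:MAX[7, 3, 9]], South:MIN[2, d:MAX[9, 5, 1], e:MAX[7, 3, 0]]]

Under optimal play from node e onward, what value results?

7

e (MAX): max(7, 3, 0) = 7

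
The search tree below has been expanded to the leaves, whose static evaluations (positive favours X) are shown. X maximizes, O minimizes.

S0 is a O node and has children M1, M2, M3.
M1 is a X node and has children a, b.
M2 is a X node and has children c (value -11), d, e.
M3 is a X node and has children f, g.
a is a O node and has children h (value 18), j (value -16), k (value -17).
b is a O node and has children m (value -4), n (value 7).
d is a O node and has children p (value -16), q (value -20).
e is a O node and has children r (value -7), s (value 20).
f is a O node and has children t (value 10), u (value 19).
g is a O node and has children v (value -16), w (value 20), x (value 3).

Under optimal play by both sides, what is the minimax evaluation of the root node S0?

-7

a (O): min(18, -16, -17) = -17
b (O): min(-4, 7) = -4
M1 (X): max(-17, -4) = -4
d (O): min(-16, -20) = -20
e (O): min(-7, 20) = -7
M2 (X): max(-11, -20, -7) = -7
f (O): min(10, 19) = 10
g (O): min(-16, 20, 3) = -16
M3 (X): max(10, -16) = 10
S0 (O): min(-4, -7, 10) = -7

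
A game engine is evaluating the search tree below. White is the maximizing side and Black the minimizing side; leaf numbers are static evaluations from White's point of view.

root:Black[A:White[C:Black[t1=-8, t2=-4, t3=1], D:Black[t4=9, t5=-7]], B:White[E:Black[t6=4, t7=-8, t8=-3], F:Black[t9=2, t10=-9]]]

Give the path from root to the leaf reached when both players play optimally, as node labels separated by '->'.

C (Black): min(-8, -4, 1) = -8
D (Black): min(9, -7) = -7
A (White): max(-8, -7) = -7
E (Black): min(4, -8, -3) = -8
F (Black): min(2, -9) = -9
B (White): max(-8, -9) = -8
root (Black): min(-7, -8) = -8
At root, Black picks B (lowest: -8).
At B, White picks E (highest: -8).
At E, Black picks t7 (lowest: -8).
Terminal value -8.

root -> B -> E -> t7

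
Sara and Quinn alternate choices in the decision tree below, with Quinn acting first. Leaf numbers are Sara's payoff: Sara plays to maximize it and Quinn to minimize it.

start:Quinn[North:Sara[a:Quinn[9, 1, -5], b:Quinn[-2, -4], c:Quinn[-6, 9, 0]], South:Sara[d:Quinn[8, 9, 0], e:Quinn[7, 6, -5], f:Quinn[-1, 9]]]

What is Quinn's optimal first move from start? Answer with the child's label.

North

a (Quinn): min(9, 1, -5) = -5
b (Quinn): min(-2, -4) = -4
c (Quinn): min(-6, 9, 0) = -6
North (Sara): max(-5, -4, -6) = -4
d (Quinn): min(8, 9, 0) = 0
e (Quinn): min(7, 6, -5) = -5
f (Quinn): min(-1, 9) = -1
South (Sara): max(0, -5, -1) = 0
start (Quinn): min(-4, 0) = -4
Quinn at start wants the lowest of {North=-4, South=0}, so chooses North.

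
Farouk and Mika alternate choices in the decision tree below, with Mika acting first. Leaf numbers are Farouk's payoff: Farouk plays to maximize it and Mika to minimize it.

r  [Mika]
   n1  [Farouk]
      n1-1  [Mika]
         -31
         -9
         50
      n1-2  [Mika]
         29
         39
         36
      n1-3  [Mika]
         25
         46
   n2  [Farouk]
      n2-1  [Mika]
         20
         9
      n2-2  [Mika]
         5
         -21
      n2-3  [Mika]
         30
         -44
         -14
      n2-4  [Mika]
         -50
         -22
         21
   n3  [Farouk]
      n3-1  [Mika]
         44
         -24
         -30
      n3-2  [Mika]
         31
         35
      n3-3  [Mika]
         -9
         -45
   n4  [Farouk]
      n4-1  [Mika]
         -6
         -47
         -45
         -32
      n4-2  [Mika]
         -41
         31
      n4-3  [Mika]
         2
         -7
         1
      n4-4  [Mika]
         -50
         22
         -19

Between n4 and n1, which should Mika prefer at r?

n4-1 (Mika): min(-6, -47, -45, -32) = -47
n4-2 (Mika): min(-41, 31) = -41
n4-3 (Mika): min(2, -7, 1) = -7
n4-4 (Mika): min(-50, 22, -19) = -50
n4 (Farouk): max(-47, -41, -7, -50) = -7
n1-1 (Mika): min(-31, -9, 50) = -31
n1-2 (Mika): min(29, 39, 36) = 29
n1-3 (Mika): min(25, 46) = 25
n1 (Farouk): max(-31, 29, 25) = 29
Mika prefers the lower value; n4=-7, n1=29. n4 is better since -7 < 29.

n4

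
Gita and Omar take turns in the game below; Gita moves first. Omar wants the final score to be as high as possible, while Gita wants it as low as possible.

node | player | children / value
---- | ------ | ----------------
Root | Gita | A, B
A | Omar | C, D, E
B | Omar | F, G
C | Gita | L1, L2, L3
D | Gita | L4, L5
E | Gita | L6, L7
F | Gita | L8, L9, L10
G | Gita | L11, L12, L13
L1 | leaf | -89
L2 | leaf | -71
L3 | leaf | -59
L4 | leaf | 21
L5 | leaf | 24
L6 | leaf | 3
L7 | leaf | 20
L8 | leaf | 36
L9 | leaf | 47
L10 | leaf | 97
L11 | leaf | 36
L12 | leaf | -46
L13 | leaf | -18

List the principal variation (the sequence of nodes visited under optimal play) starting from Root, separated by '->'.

C (Gita): min(-89, -71, -59) = -89
D (Gita): min(21, 24) = 21
E (Gita): min(3, 20) = 3
A (Omar): max(-89, 21, 3) = 21
F (Gita): min(36, 47, 97) = 36
G (Gita): min(36, -46, -18) = -46
B (Omar): max(36, -46) = 36
Root (Gita): min(21, 36) = 21
At Root, Gita picks A (lowest: 21).
At A, Omar picks D (highest: 21).
At D, Gita picks L4 (lowest: 21).
Terminal value 21.

Root -> A -> D -> L4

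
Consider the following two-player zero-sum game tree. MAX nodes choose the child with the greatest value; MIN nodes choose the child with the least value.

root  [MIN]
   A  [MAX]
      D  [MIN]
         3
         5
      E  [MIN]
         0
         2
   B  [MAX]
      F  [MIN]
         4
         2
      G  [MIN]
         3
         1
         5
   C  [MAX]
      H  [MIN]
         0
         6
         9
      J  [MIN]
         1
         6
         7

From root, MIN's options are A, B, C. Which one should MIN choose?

C

D (MIN): min(3, 5) = 3
E (MIN): min(0, 2) = 0
A (MAX): max(3, 0) = 3
F (MIN): min(4, 2) = 2
G (MIN): min(3, 1, 5) = 1
B (MAX): max(2, 1) = 2
H (MIN): min(0, 6, 9) = 0
J (MIN): min(1, 6, 7) = 1
C (MAX): max(0, 1) = 1
root (MIN): min(3, 2, 1) = 1
MIN at root wants the lowest of {A=3, B=2, C=1}, so chooses C.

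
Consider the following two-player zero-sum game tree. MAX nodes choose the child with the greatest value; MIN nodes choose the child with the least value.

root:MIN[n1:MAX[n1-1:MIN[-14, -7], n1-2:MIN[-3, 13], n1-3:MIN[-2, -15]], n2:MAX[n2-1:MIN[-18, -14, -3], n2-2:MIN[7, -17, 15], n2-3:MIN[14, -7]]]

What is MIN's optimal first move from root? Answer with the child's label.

n2

n1-1 (MIN): min(-14, -7) = -14
n1-2 (MIN): min(-3, 13) = -3
n1-3 (MIN): min(-2, -15) = -15
n1 (MAX): max(-14, -3, -15) = -3
n2-1 (MIN): min(-18, -14, -3) = -18
n2-2 (MIN): min(7, -17, 15) = -17
n2-3 (MIN): min(14, -7) = -7
n2 (MAX): max(-18, -17, -7) = -7
root (MIN): min(-3, -7) = -7
MIN at root wants the lowest of {n1=-3, n2=-7}, so chooses n2.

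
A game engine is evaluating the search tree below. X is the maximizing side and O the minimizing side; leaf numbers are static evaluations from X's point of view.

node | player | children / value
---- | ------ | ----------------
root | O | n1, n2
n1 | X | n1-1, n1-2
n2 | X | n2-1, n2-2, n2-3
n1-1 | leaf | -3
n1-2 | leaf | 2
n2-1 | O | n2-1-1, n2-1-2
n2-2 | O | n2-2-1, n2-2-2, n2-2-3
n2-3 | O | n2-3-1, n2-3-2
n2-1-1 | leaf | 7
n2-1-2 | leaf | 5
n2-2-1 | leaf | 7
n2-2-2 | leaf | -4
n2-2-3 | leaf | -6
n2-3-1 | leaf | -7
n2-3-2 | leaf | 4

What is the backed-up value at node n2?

5

n2-1 (O): min(7, 5) = 5
n2-2 (O): min(7, -4, -6) = -6
n2-3 (O): min(-7, 4) = -7
n2 (X): max(5, -6, -7) = 5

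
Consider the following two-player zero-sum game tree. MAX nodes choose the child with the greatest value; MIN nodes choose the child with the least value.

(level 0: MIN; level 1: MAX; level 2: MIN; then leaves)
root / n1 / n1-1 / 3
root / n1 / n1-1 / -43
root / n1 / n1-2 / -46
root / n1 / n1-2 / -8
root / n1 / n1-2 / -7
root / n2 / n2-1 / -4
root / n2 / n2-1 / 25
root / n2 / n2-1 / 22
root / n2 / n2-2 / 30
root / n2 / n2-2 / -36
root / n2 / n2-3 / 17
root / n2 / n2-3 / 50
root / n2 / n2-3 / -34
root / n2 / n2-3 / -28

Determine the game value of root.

-43

n1-1 (MIN): min(3, -43) = -43
n1-2 (MIN): min(-46, -8, -7) = -46
n1 (MAX): max(-43, -46) = -43
n2-1 (MIN): min(-4, 25, 22) = -4
n2-2 (MIN): min(30, -36) = -36
n2-3 (MIN): min(17, 50, -34, -28) = -34
n2 (MAX): max(-4, -36, -34) = -4
root (MIN): min(-43, -4) = -43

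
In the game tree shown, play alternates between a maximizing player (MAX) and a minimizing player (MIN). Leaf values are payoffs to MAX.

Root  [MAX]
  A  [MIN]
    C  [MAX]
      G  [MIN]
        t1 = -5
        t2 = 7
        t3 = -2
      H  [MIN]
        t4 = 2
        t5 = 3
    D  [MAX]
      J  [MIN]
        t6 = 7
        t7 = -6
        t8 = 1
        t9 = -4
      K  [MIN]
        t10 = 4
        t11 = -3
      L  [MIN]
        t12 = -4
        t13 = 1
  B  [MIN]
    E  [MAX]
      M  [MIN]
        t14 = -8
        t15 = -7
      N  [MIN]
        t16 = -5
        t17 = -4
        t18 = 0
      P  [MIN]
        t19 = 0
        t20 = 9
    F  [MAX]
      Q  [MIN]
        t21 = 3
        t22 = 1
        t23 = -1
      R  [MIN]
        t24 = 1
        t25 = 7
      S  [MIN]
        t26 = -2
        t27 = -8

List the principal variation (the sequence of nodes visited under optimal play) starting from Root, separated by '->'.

G (MIN): min(-5, 7, -2) = -5
H (MIN): min(2, 3) = 2
C (MAX): max(-5, 2) = 2
J (MIN): min(7, -6, 1, -4) = -6
K (MIN): min(4, -3) = -3
L (MIN): min(-4, 1) = -4
D (MAX): max(-6, -3, -4) = -3
A (MIN): min(2, -3) = -3
M (MIN): min(-8, -7) = -8
N (MIN): min(-5, -4, 0) = -5
P (MIN): min(0, 9) = 0
E (MAX): max(-8, -5, 0) = 0
Q (MIN): min(3, 1, -1) = -1
R (MIN): min(1, 7) = 1
S (MIN): min(-2, -8) = -8
F (MAX): max(-1, 1, -8) = 1
B (MIN): min(0, 1) = 0
Root (MAX): max(-3, 0) = 0
At Root, MAX picks B (highest: 0).
At B, MIN picks E (lowest: 0).
At E, MAX picks P (highest: 0).
At P, MIN picks t19 (lowest: 0).
Terminal value 0.

Root -> B -> E -> P -> t19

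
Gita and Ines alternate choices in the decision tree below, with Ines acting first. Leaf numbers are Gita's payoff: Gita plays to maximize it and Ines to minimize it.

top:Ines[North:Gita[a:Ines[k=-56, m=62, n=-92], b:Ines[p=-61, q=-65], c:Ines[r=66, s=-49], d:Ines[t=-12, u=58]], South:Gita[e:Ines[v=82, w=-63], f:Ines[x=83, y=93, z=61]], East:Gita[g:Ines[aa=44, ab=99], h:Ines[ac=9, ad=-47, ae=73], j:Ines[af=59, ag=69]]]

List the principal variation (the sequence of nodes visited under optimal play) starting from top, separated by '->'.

a (Ines): min(-56, 62, -92) = -92
b (Ines): min(-61, -65) = -65
c (Ines): min(66, -49) = -49
d (Ines): min(-12, 58) = -12
North (Gita): max(-92, -65, -49, -12) = -12
e (Ines): min(82, -63) = -63
f (Ines): min(83, 93, 61) = 61
South (Gita): max(-63, 61) = 61
g (Ines): min(44, 99) = 44
h (Ines): min(9, -47, 73) = -47
j (Ines): min(59, 69) = 59
East (Gita): max(44, -47, 59) = 59
top (Ines): min(-12, 61, 59) = -12
At top, Ines picks North (lowest: -12).
At North, Gita picks d (highest: -12).
At d, Ines picks t (lowest: -12).
Terminal value -12.

top -> North -> d -> t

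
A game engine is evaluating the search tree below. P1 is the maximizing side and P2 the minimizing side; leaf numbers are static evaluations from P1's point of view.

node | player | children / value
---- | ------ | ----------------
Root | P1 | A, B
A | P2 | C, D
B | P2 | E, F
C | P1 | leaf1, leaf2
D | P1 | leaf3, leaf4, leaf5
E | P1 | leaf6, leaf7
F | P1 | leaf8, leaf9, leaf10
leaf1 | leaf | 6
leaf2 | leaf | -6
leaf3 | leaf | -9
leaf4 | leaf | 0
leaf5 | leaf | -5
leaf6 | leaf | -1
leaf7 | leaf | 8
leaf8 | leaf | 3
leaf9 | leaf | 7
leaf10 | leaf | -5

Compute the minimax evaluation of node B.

E (P1): max(-1, 8) = 8
F (P1): max(3, 7, -5) = 7
B (P2): min(8, 7) = 7

7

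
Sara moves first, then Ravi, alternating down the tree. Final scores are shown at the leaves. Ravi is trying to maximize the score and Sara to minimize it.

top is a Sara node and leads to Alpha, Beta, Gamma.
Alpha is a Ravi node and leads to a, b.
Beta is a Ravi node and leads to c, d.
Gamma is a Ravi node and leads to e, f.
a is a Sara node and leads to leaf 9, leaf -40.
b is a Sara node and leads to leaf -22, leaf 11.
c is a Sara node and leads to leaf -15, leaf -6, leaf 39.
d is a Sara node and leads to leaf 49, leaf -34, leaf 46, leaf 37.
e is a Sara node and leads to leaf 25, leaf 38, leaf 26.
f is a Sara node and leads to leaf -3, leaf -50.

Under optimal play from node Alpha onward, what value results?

-22

a (Sara): min(9, -40) = -40
b (Sara): min(-22, 11) = -22
Alpha (Ravi): max(-40, -22) = -22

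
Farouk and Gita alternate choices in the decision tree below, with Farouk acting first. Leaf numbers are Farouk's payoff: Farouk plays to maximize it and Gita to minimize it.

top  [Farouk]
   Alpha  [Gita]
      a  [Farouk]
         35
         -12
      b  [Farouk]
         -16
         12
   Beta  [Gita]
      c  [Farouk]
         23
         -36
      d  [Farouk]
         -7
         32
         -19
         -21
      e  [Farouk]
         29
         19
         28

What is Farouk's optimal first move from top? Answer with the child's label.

Beta

a (Farouk): max(35, -12) = 35
b (Farouk): max(-16, 12) = 12
Alpha (Gita): min(35, 12) = 12
c (Farouk): max(23, -36) = 23
d (Farouk): max(-7, 32, -19, -21) = 32
e (Farouk): max(29, 19, 28) = 29
Beta (Gita): min(23, 32, 29) = 23
top (Farouk): max(12, 23) = 23
Farouk at top wants the highest of {Alpha=12, Beta=23}, so chooses Beta.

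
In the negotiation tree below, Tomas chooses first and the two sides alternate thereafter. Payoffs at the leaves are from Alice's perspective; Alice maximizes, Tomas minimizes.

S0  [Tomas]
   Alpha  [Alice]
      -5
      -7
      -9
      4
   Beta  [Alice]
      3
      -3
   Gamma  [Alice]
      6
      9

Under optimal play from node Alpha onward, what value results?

Alpha (Alice): max(-5, -7, -9, 4) = 4

4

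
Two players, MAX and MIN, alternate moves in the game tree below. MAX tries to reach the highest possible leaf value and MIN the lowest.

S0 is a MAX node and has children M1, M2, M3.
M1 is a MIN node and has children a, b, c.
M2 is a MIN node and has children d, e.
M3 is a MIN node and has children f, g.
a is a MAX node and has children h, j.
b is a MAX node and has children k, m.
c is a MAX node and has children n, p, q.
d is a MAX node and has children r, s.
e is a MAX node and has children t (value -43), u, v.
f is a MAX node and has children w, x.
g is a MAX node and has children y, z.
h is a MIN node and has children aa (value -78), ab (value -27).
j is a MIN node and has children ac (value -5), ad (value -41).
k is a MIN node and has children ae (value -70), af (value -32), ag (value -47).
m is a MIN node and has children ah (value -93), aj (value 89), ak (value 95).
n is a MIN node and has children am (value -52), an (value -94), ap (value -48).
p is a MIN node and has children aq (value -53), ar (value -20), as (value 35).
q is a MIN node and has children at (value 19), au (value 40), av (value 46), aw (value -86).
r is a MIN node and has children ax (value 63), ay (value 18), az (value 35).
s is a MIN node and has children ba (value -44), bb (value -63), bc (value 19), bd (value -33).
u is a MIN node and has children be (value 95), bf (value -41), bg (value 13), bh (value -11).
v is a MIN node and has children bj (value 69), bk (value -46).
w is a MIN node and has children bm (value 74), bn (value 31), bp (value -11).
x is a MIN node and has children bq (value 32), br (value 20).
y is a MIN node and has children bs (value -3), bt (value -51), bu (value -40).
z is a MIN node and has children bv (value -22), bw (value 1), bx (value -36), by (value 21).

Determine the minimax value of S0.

-36

h (MIN): min(-78, -27) = -78
j (MIN): min(-5, -41) = -41
a (MAX): max(-78, -41) = -41
k (MIN): min(-70, -32, -47) = -70
m (MIN): min(-93, 89, 95) = -93
b (MAX): max(-70, -93) = -70
n (MIN): min(-52, -94, -48) = -94
p (MIN): min(-53, -20, 35) = -53
q (MIN): min(19, 40, 46, -86) = -86
c (MAX): max(-94, -53, -86) = -53
M1 (MIN): min(-41, -70, -53) = -70
r (MIN): min(63, 18, 35) = 18
s (MIN): min(-44, -63, 19, -33) = -63
d (MAX): max(18, -63) = 18
u (MIN): min(95, -41, 13, -11) = -41
v (MIN): min(69, -46) = -46
e (MAX): max(-43, -41, -46) = -41
M2 (MIN): min(18, -41) = -41
w (MIN): min(74, 31, -11) = -11
x (MIN): min(32, 20) = 20
f (MAX): max(-11, 20) = 20
y (MIN): min(-3, -51, -40) = -51
z (MIN): min(-22, 1, -36, 21) = -36
g (MAX): max(-51, -36) = -36
M3 (MIN): min(20, -36) = -36
S0 (MAX): max(-70, -41, -36) = -36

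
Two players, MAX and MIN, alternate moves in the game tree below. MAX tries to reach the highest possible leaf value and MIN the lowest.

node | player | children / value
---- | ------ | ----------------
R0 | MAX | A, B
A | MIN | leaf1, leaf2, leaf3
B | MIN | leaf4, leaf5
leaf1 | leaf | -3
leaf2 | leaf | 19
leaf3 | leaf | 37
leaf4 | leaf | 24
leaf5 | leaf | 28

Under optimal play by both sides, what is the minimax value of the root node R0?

A (MIN): min(-3, 19, 37) = -3
B (MIN): min(24, 28) = 24
R0 (MAX): max(-3, 24) = 24

24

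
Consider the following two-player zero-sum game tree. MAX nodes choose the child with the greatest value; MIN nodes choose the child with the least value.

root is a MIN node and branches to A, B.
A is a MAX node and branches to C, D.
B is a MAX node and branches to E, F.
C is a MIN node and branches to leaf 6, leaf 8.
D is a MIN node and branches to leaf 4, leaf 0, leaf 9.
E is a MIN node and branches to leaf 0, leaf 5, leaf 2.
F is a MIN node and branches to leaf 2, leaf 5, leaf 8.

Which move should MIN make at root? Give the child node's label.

B

C (MIN): min(6, 8) = 6
D (MIN): min(4, 0, 9) = 0
A (MAX): max(6, 0) = 6
E (MIN): min(0, 5, 2) = 0
F (MIN): min(2, 5, 8) = 2
B (MAX): max(0, 2) = 2
root (MIN): min(6, 2) = 2
MIN at root wants the lowest of {A=6, B=2}, so chooses B.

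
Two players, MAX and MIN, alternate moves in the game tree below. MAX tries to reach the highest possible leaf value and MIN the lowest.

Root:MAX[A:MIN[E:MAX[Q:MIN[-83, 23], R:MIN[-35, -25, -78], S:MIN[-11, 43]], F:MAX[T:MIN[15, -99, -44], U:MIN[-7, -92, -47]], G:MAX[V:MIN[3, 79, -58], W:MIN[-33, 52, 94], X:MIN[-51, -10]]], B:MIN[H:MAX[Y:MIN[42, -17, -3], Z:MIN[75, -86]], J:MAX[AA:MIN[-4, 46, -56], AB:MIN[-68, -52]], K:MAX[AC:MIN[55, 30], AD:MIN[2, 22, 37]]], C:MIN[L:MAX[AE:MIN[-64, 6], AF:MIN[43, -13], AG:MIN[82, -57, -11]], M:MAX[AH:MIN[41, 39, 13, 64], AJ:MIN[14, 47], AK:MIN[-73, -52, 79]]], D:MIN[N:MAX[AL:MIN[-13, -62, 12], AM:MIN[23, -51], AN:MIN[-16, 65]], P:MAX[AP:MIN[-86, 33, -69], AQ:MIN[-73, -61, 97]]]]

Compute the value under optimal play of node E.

-11

Q (MIN): min(-83, 23) = -83
R (MIN): min(-35, -25, -78) = -78
S (MIN): min(-11, 43) = -11
E (MAX): max(-83, -78, -11) = -11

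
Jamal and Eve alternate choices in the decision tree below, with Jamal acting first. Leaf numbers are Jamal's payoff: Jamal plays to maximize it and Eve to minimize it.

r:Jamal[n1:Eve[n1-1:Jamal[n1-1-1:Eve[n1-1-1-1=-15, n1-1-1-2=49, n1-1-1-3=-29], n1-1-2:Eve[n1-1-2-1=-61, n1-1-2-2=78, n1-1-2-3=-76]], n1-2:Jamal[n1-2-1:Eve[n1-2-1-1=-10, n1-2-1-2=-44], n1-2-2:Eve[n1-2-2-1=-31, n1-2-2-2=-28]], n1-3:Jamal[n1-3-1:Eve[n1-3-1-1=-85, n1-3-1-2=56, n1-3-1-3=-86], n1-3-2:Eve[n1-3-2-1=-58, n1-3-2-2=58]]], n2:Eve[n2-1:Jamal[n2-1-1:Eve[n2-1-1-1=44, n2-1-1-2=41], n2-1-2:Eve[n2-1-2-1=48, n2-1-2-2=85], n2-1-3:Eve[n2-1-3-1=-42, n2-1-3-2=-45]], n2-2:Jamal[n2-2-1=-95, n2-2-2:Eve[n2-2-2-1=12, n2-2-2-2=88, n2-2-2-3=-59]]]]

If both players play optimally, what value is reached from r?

n1-1-1 (Eve): min(-15, 49, -29) = -29
n1-1-2 (Eve): min(-61, 78, -76) = -76
n1-1 (Jamal): max(-29, -76) = -29
n1-2-1 (Eve): min(-10, -44) = -44
n1-2-2 (Eve): min(-31, -28) = -31
n1-2 (Jamal): max(-44, -31) = -31
n1-3-1 (Eve): min(-85, 56, -86) = -86
n1-3-2 (Eve): min(-58, 58) = -58
n1-3 (Jamal): max(-86, -58) = -58
n1 (Eve): min(-29, -31, -58) = -58
n2-1-1 (Eve): min(44, 41) = 41
n2-1-2 (Eve): min(48, 85) = 48
n2-1-3 (Eve): min(-42, -45) = -45
n2-1 (Jamal): max(41, 48, -45) = 48
n2-2-2 (Eve): min(12, 88, -59) = -59
n2-2 (Jamal): max(-95, -59) = -59
n2 (Eve): min(48, -59) = -59
r (Jamal): max(-58, -59) = -58

-58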